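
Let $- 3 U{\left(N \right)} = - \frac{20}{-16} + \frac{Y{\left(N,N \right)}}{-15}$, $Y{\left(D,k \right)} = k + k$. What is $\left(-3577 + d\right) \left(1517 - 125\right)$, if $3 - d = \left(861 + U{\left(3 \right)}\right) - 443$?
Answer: $- \frac{27782348}{5} \approx -5.5565 \cdot 10^{6}$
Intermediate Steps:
$Y{\left(D,k \right)} = 2 k$
$U{\left(N \right)} = - \frac{5}{12} + \frac{2 N}{45}$ ($U{\left(N \right)} = - \frac{- \frac{20}{-16} + \frac{2 N}{-15}}{3} = - \frac{\left(-20\right) \left(- \frac{1}{16}\right) + 2 N \left(- \frac{1}{15}\right)}{3} = - \frac{\frac{5}{4} - \frac{2 N}{15}}{3} = - \frac{5}{12} + \frac{2 N}{45}$)
$d = - \frac{24883}{60}$ ($d = 3 - \left(\left(861 + \left(- \frac{5}{12} + \frac{2}{45} \cdot 3\right)\right) - 443\right) = 3 - \left(\left(861 + \left(- \frac{5}{12} + \frac{2}{15}\right)\right) - 443\right) = 3 - \left(\left(861 - \frac{17}{60}\right) - 443\right) = 3 - \left(\frac{51643}{60} - 443\right) = 3 - \frac{25063}{60} = - \frac{24883}{60} \approx -414.72$)
$\left(-3577 + d\right) \left(1517 - 125\right) = \left(-3577 - \frac{24883}{60}\right) \left(1517 - 125\right) = \left(- \frac{239503}{60}\right) 1392 = - \frac{27782348}{5}$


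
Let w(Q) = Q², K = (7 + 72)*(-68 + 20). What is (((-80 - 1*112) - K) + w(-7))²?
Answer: 13315201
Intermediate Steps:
K = -3792 (K = 79*(-48) = -3792)
(((-80 - 1*112) - K) + w(-7))² = (((-80 - 1*112) - 1*(-3792)) + (-7)²)² = (((-80 - 112) + 3792) + 49)² = ((-192 + 3792) + 49)² = (3600 + 49)² = 3649² = 13315201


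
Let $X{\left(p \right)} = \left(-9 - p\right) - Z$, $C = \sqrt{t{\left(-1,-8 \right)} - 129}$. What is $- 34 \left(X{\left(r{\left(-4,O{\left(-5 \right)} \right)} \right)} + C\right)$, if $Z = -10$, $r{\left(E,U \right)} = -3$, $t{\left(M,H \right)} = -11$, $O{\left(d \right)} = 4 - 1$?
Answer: $-136 - 68 i \sqrt{35} \approx -136.0 - 402.29 i$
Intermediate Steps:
$O{\left(d \right)} = 3$ ($O{\left(d \right)} = 4 - 1 = 3$)
$C = 2 i \sqrt{35}$ ($C = \sqrt{-11 - 129} = \sqrt{-140} = 2 i \sqrt{35} \approx 11.832 i$)
$X{\left(p \right)} = 1 - p$ ($X{\left(p \right)} = \left(-9 - p\right) - -10 = \left(-9 - p\right) + 10 = 1 - p$)
$- 34 \left(X{\left(r{\left(-4,O{\left(-5 \right)} \right)} \right)} + C\right) = - 34 \left(\left(1 - -3\right) + 2 i \sqrt{35}\right) = - 34 \left(\left(1 + 3\right) + 2 i \sqrt{35}\right) = - 34 \left(4 + 2 i \sqrt{35}\right) = -136 - 68 i \sqrt{35}$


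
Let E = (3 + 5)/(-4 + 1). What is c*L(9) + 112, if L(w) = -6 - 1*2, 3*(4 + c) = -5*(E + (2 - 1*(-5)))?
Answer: 1816/9 ≈ 201.78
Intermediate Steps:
E = -8/3 (E = 8/(-3) = 8*(-⅓) = -8/3 ≈ -2.6667)
c = -101/9 (c = -4 + (-5*(-8/3 + (2 - 1*(-5))))/3 = -4 + (-5*(-8/3 + (2 + 5)))/3 = -4 + (-5*(-8/3 + 7))/3 = -4 + (-5*13/3)/3 = -4 + (⅓)*(-65/3) = -4 - 65/9 = -101/9 ≈ -11.222)
L(w) = -8 (L(w) = -6 - 2 = -8)
c*L(9) + 112 = -101/9*(-8) + 112 = 808/9 + 112 = 1816/9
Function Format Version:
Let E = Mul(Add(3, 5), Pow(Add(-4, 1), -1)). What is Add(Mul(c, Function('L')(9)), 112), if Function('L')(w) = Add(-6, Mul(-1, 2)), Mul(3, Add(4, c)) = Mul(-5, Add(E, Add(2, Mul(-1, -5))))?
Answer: Rational(1816, 9) ≈ 201.78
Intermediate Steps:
E = Rational(-8, 3) (E = Mul(8, Pow(-3, -1)) = Mul(8, Rational(-1, 3)) = Rational(-8, 3) ≈ -2.6667)
c = Rational(-101, 9) (c = Add(-4, Mul(Rational(1, 3), Mul(-5, Add(Rational(-8, 3), Add(2, Mul(-1, -5)))))) = Add(-4, Mul(Rational(1, 3), Mul(-5, Add(Rational(-8, 3), Add(2, 5))))) = Add(-4, Mul(Rational(1, 3), Mul(-5, Add(Rational(-8, 3), 7)))) = Add(-4, Mul(Rational(1, 3), Mul(-5, Rational(13, 3)))) = Add(-4, Mul(Rational(1, 3), Rational(-65, 3))) = Add(-4, Rational(-65, 9)) = Rational(-101, 9) ≈ -11.222)
Function('L')(w) = -8 (Function('L')(w) = Add(-6, -2) = -8)
Add(Mul(c, Function('L')(9)), 112) = Add(Mul(Rational(-101, 9), -8), 112) = Add(Rational(808, 9), 112) = Rational(1816, 9)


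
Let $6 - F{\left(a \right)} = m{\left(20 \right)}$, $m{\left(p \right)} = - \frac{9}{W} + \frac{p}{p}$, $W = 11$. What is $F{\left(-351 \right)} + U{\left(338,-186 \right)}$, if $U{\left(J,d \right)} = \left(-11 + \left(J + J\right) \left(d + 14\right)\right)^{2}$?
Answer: $\frac{148739097043}{11} \approx 1.3522 \cdot 10^{10}$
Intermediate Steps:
$U{\left(J,d \right)} = \left(-11 + 2 J \left(14 + d\right)\right)^{2}$
$m{\left(p \right)} = \frac{2}{11}$ ($m{\left(p \right)} = - \frac{9}{11} + \frac{p}{p} = \left(-9\right) \frac{1}{11} + 1 = - \frac{9}{11} + 1 = \frac{2}{11}$)
$F{\left(a \right)} = \frac{64}{11}$ ($F{\left(a \right)} = 6 - \frac{2}{11} = \frac{64}{11}$)
$F{\left(-351 \right)} + U{\left(338,-186 \right)} = \frac{64}{11} + \left(-11 + 28 \cdot 338 + 2 \cdot 338 \left(-186\right)\right)^{2} = \frac{64}{11} + \left(-11 + 9464 - 125736\right)^{2} = \frac{64}{11} + \left(-116283\right)^{2} = \frac{64}{11} + 13521736089 = \frac{148739097043}{11}$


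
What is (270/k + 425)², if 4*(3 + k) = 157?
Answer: 157276681/841 ≈ 1.8701e+5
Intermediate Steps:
k = 145/4 (k = -3 + (¼)*157 = -3 + 157/4 = 145/4 ≈ 36.250)
(270/k + 425)² = (270/(145/4) + 425)² = (270*(4/145) + 425)² = (216/29 + 425)² = (12541/29)² = 157276681/841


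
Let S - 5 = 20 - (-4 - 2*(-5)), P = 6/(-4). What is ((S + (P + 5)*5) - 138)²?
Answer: 41209/4 ≈ 10302.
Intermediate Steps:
P = -3/2 (P = 6*(-¼) = -3/2 ≈ -1.5000)
S = 19 (S = 5 + (20 - (-4 - 2*(-5))) = 5 + (20 - (-4 + 10)) = 5 + (20 - 1*6) = 5 + (20 - 6) = 5 + 14 = 19)
((S + (P + 5)*5) - 138)² = ((19 + (-3/2 + 5)*5) - 138)² = ((19 + (7/2)*5) - 138)² = ((19 + 35/2) - 138)² = (73/2 - 138)² = (-203/2)² = 41209/4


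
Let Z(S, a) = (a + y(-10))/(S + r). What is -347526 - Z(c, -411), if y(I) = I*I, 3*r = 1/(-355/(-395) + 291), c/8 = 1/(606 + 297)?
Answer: -65899408254/208259 ≈ -3.1643e+5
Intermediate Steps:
c = 8/903 (c = 8/(606 + 297) = 8/903 ≈ 0.0088594)
r = 79/69180 (r = 1/(3*(-355/(-395) + 291)) = 1/(3*(-355*(-1/395) + 291)) = 1/(3*(71/79 + 291)) = 1/(3*(23060/79)) = (⅓)*(79/23060) = 79/69180 ≈ 0.0011419)
y(I) = I²
Z(S, a) = (100 + a)/(79/69180 + S) (Z(S, a) = (a + (-10)²)/(S + 79/69180) = (a + 100)/(79/69180 + S) = (100 + a)/(79/69180 + S))
-347526 - Z(c, -411) = -347526 - 69180*(100 - 411)/(79 + 69180*(8/903)) = -347526 - 69180*(-311)/(79 + 184480/301) = -347526 - 69180*(-311)/208259/301 = -347526 - 69180*301*(-311)/208259 = -347526 - 1*(-6476008980/208259) = -347526 + 6476008980/208259 = -65899408254/208259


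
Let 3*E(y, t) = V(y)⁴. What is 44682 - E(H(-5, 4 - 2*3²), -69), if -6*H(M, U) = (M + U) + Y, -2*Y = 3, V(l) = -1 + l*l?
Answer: 52056539129855/1289945088 ≈ 40356.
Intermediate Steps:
V(l) = -1 + l²
Y = -3/2 (Y = -½*3 = -3/2 ≈ -1.5000)
H(M, U) = ¼ - M/6 - U/6 (H(M, U) = -((M + U) - 3/2)/6 = -(-3/2 + M + U)/6 = ¼ - M/6 - U/6)
E(y, t) = (-1 + y²)⁴/3
44682 - E(H(-5, 4 - 2*3²), -69) = 44682 - (-1 + (¼ - ⅙*(-5) - (4 - 2*3²)/6)²)⁴/3 = 44682 - (-1 + (¼ + ⅚ - (4 - 2*9)/6)²)⁴/3 = 44682 - (-1 + (¼ + ⅚ - (4 - 18)/6)²)⁴/3 = 44682 - (-1 + (¼ + ⅚ - ⅙*(-14))²)⁴/3 = 44682 - (-1 + (¼ + ⅚ + 7/3)²)⁴/3 = 44682 - (-1 + (41/12)²)⁴/3 = 44682 - (-1 + 1681/144)⁴/3 = 44682 - (1537/144)⁴/3 = 44682 - 5580787292161/(3*429981696) = 44682 - 1*5580787292161/1289945088 = 44682 - 5580787292161/1289945088 = 52056539129855/1289945088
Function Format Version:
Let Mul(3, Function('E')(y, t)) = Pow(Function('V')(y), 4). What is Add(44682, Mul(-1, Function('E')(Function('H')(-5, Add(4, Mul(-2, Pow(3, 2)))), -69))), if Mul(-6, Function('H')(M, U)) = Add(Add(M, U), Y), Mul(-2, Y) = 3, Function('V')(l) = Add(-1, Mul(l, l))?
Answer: Rational(52056539129855, 1289945088) ≈ 40356.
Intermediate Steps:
Function('V')(l) = Add(-1, Pow(l, 2))
Y = Rational(-3, 2) (Y = Mul(Rational(-1, 2), 3) = Rational(-3, 2) ≈ -1.5000)
Function('H')(M, U) = Add(Rational(1, 4), Mul(Rational(-1, 6), M), Mul(Rational(-1, 6), U)) (Function('H')(M, U) = Mul(Rational(-1, 6), Add(Add(M, U), Rational(-3, 2))) = Mul(Rational(-1, 6), Add(Rational(-3, 2), M, U)) = Add(Rational(1, 4), Mul(Rational(-1, 6), M), Mul(Rational(-1, 6), U)))
Function('E')(y, t) = Mul(Rational(1, 3), Pow(Add(-1, Pow(y, 2)), 4))
Add(44682, Mul(-1, Function('E')(Function('H')(-5, Add(4, Mul(-2, Pow(3, 2)))), -69))) = Add(44682, Mul(-1, Mul(Rational(1, 3), Pow(Add(-1, Pow(Add(Rational(1, 4), Mul(Rational(-1, 6), -5), Mul(Rational(-1, 6), Add(4, Mul(-2, Pow(3, 2))))), 2)), 4)))) = Add(44682, Mul(-1, Mul(Rational(1, 3), Pow(Add(-1, Pow(Add(Rational(1, 4), Rational(5, 6), Mul(Rational(-1, 6), Add(4, Mul(-2, 9)))), 2)), 4)))) = Add(44682, Mul(-1, Mul(Rational(1, 3), Pow(Add(-1, Pow(Add(Rational(1, 4), Rational(5, 6), Mul(Rational(-1, 6), Add(4, -18))), 2)), 4)))) = Add(44682, Mul(-1, Mul(Rational(1, 3), Pow(Add(-1, Pow(Add(Rational(1, 4), Rational(5, 6), Mul(Rational(-1, 6), -14)), 2)), 4)))) = Add(44682, Mul(-1, Mul(Rational(1, 3), Pow(Add(-1, Pow(Add(Rational(1, 4), Rational(5, 6), Rational(7, 3)), 2)), 4)))) = Add(44682, Mul(-1, Mul(Rational(1, 3), Pow(Add(-1, Pow(Rational(41, 12), 2)), 4)))) = Add(44682, Mul(-1, Mul(Rational(1, 3), Pow(Add(-1, Rational(1681, 144)), 4)))) = Add(44682, Mul(-1, Mul(Rational(1, 3), Pow(Rational(1537, 144), 4)))) = Add(44682, Mul(-1, Mul(Rational(1, 3), Rational(5580787292161, 429981696)))) = Add(44682, Mul(-1, Rational(5580787292161, 1289945088))) = Add(44682, Rational(-5580787292161, 1289945088)) = Rational(52056539129855, 1289945088)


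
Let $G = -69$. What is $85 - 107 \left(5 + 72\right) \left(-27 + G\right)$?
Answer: $791029$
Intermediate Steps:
$85 - 107 \left(5 + 72\right) \left(-27 + G\right) = 85 - 107 \left(5 + 72\right) \left(-27 - 69\right) = 85 - 107 \cdot 77 \left(-96\right) = 85 - -790944 = 85 + 790944 = 791029$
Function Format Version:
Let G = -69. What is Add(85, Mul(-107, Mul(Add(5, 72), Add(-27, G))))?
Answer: 791029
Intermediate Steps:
Add(85, Mul(-107, Mul(Add(5, 72), Add(-27, G)))) = Add(85, Mul(-107, Mul(Add(5, 72), Add(-27, -69)))) = Add(85, Mul(-107, Mul(77, -96))) = Add(85, Mul(-107, -7392)) = Add(85, 790944) = 791029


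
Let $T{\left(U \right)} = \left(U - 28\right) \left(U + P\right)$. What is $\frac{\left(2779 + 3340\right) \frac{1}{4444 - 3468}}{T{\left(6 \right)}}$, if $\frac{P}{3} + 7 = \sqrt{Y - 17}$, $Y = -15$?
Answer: $\frac{30595}{3671712} + \frac{6119 i \sqrt{2}}{917928} \approx 0.0083326 + 0.0094273 i$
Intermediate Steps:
$P = -21 + 12 i \sqrt{2}$ ($P = -21 + 3 \sqrt{-15 - 17} = -21 + 3 \sqrt{-32} = -21 + 3 \cdot 4 i \sqrt{2} = -21 + 12 i \sqrt{2} \approx -21.0 + 16.971 i$)
$T{\left(U \right)} = \left(-28 + U\right) \left(-21 + U + 12 i \sqrt{2}\right)$ ($T{\left(U \right)} = \left(U - 28\right) \left(U - \left(21 - 12 i \sqrt{2}\right)\right) = \left(-28 + U\right) \left(-21 + U + 12 i \sqrt{2}\right)$)
$\frac{\left(2779 + 3340\right) \frac{1}{4444 - 3468}}{T{\left(6 \right)}} = \frac{\left(2779 + 3340\right) \frac{1}{4444 - 3468}}{588 + 6^{2} - 294 - 336 i \sqrt{2} + 12 i 6 \sqrt{2}} = \frac{6119 \cdot \frac{1}{976}}{588 + 36 - 294 - 336 i \sqrt{2} + 72 i \sqrt{2}} = \frac{6119 \cdot \frac{1}{976}}{330 - 264 i \sqrt{2}} = \frac{6119}{976 \left(330 - 264 i \sqrt{2}\right)}$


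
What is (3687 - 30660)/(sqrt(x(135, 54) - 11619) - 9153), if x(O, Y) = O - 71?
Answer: 246883869/83788964 + 26973*I*sqrt(11555)/83788964 ≈ 2.9465 + 0.034604*I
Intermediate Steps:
x(O, Y) = -71 + O
(3687 - 30660)/(sqrt(x(135, 54) - 11619) - 9153) = (3687 - 30660)/(sqrt((-71 + 135) - 11619) - 9153) = -26973/(sqrt(64 - 11619) - 9153) = -26973/(sqrt(-11555) - 9153) = -26973/(I*sqrt(11555) - 9153) = -26973/(-9153 + I*sqrt(11555))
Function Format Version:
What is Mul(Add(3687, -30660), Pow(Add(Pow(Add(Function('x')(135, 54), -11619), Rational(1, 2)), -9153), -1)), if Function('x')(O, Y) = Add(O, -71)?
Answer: Add(Rational(246883869, 83788964), Mul(Rational(26973, 83788964), I, Pow(11555, Rational(1, 2)))) ≈ Add(2.9465, Mul(0.034604, I))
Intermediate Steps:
Function('x')(O, Y) = Add(-71, O)
Mul(Add(3687, -30660), Pow(Add(Pow(Add(Function('x')(135, 54), -11619), Rational(1, 2)), -9153), -1)) = Mul(Add(3687, -30660), Pow(Add(Pow(Add(Add(-71, 135), -11619), Rational(1, 2)), -9153), -1)) = Mul(-26973, Pow(Add(Pow(Add(64, -11619), Rational(1, 2)), -9153), -1)) = Mul(-26973, Pow(Add(Pow(-11555, Rational(1, 2)), -9153), -1)) = Mul(-26973, Pow(Add(Mul(I, Pow(11555, Rational(1, 2))), -9153), -1)) = Mul(-26973, Pow(Add(-9153, Mul(I, Pow(11555, Rational(1, 2)))), -1))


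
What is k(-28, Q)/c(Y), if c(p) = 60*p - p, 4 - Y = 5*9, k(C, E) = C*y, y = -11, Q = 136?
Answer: -308/2419 ≈ -0.12733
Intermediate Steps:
k(C, E) = -11*C (k(C, E) = C*(-11) = -11*C)
Y = -41 (Y = 4 - 5*9 = 4 - 1*45 = 4 - 45 = -41)
c(p) = 59*p
k(-28, Q)/c(Y) = (-11*(-28))/((59*(-41))) = 308/(-2419) = 308*(-1/2419) = -308/2419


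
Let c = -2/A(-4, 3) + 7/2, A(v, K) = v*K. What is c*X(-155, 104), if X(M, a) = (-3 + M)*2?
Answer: -3476/3 ≈ -1158.7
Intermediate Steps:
A(v, K) = K*v
X(M, a) = -6 + 2*M
c = 11/3 (c = -2/(3*(-4)) + 7/2 = -2/(-12) + 7*(½) = -2*(-1/12) + 7/2 = ⅙ + 7/2 = 11/3 ≈ 3.6667)
c*X(-155, 104) = 11*(-6 + 2*(-155))/3 = 11*(-6 - 310)/3 = (11/3)*(-316) = -3476/3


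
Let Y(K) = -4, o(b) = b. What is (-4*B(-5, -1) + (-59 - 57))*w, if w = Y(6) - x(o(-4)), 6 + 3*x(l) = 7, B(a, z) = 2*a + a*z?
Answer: 416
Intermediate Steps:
x(l) = ⅓ (x(l) = -2 + (⅓)*7 = -2 + 7/3 = ⅓)
w = -13/3 (w = -4 - 1*⅓ = -4 - ⅓ = -13/3 ≈ -4.3333)
(-4*B(-5, -1) + (-59 - 57))*w = (-(-20)*(2 - 1) + (-59 - 57))*(-13/3) = (-(-20) - 116)*(-13/3) = (-4*(-5) - 116)*(-13/3) = (20 - 116)*(-13/3) = -96*(-13/3) = 416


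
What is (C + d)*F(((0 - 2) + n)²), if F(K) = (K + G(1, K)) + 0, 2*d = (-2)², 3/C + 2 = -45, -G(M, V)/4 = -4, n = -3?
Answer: 3731/47 ≈ 79.383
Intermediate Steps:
G(M, V) = 16 (G(M, V) = -4*(-4) = 16)
C = -3/47 (C = 3/(-2 - 45) = 3/(-47) = 3*(-1/47) = -3/47 ≈ -0.063830)
d = 2 (d = (½)*(-2)² = (½)*4 = 2)
F(K) = 16 + K (F(K) = (K + 16) + 0 = (16 + K) + 0 = 16 + K)
(C + d)*F(((0 - 2) + n)²) = (-3/47 + 2)*(16 + ((0 - 2) - 3)²) = 91*(16 + (-2 - 3)²)/47 = 91*(16 + (-5)²)/47 = 91*(16 + 25)/47 = (91/47)*41 = 3731/47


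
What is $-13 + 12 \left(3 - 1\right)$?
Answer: $11$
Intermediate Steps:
$-13 + 12 \left(3 - 1\right) = -13 + 12 \cdot 2 = -13 + 24 = 11$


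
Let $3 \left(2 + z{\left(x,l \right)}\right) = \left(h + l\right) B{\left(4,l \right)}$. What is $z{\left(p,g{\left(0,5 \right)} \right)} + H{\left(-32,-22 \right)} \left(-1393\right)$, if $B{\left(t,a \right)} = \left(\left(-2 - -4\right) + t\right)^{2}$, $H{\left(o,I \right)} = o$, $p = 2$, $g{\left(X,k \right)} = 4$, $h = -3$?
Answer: $44586$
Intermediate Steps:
$B{\left(t,a \right)} = \left(2 + t\right)^{2}$ ($B{\left(t,a \right)} = \left(\left(-2 + 4\right) + t\right)^{2} = \left(2 + t\right)^{2}$)
$z{\left(x,l \right)} = -38 + 12 l$ ($z{\left(x,l \right)} = -2 + \frac{\left(-3 + l\right) \left(2 + 4\right)^{2}}{3} = -2 + \frac{\left(-3 + l\right) 6^{2}}{3} = -2 + \frac{\left(-3 + l\right) 36}{3} = -2 + \frac{-108 + 36 l}{3} = -2 + \left(-36 + 12 l\right) = -38 + 12 l$)
$z{\left(p,g{\left(0,5 \right)} \right)} + H{\left(-32,-22 \right)} \left(-1393\right) = \left(-38 + 12 \cdot 4\right) - -44576 = \left(-38 + 48\right) + 44576 = 10 + 44576 = 44586$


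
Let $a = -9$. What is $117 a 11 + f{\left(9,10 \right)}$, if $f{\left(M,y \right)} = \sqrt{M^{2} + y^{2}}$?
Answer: $-11583 + \sqrt{181} \approx -11570.0$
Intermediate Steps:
$117 a 11 + f{\left(9,10 \right)} = 117 \left(\left(-9\right) 11\right) + \sqrt{9^{2} + 10^{2}} = 117 \left(-99\right) + \sqrt{81 + 100} = -11583 + \sqrt{181}$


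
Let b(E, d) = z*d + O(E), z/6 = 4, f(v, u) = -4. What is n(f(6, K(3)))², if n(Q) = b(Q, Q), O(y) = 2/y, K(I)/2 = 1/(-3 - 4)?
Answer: 37249/4 ≈ 9312.3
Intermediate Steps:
K(I) = -2/7 (K(I) = 2/(-3 - 4) = 2/(-7) = 2*(-⅐) = -2/7)
z = 24 (z = 6*4 = 24)
b(E, d) = 2/E + 24*d (b(E, d) = 24*d + 2/E = 2/E + 24*d)
n(Q) = 2/Q + 24*Q
n(f(6, K(3)))² = (2/(-4) + 24*(-4))² = (2*(-¼) - 96)² = (-½ - 96)² = (-193/2)² = 37249/4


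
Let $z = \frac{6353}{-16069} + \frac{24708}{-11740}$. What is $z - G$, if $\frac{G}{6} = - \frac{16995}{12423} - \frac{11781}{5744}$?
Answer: $\frac{10104227960188009}{560901527094280} \approx 18.014$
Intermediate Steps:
$G = - \frac{243974643}{11892952}$ ($G = 6 \left(- \frac{16995}{12423} - \frac{11781}{5744}\right) = 6 \left(\left(-16995\right) \frac{1}{12423} - \frac{11781}{5744}\right) = 6 \left(- \frac{5665}{4141} - \frac{11781}{5744}\right) = 6 \left(- \frac{81324881}{23785904}\right) = - \frac{243974643}{11892952} \approx -20.514$)
$z = - \frac{117904268}{47162515}$ ($z = 6353 \left(- \frac{1}{16069}\right) + 24708 \left(- \frac{1}{11740}\right) = - \frac{6353}{16069} - \frac{6177}{2935} = - \frac{117904268}{47162515} \approx -2.5$)
$z - G = - \frac{117904268}{47162515} - - \frac{243974643}{11892952} = - \frac{117904268}{47162515} + \frac{243974643}{11892952} = \frac{10104227960188009}{560901527094280}$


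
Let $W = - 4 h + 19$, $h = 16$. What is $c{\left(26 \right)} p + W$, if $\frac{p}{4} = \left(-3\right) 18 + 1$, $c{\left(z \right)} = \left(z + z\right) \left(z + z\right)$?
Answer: $-573293$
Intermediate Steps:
$c{\left(z \right)} = 4 z^{2}$ ($c{\left(z \right)} = 2 z 2 z = 4 z^{2}$)
$W = -45$ ($W = \left(-4\right) 16 + 19 = -64 + 19 = -45$)
$p = -212$ ($p = 4 \left(\left(-3\right) 18 + 1\right) = 4 \left(-54 + 1\right) = 4 \left(-53\right) = -212$)
$c{\left(26 \right)} p + W = 4 \cdot 26^{2} \left(-212\right) - 45 = 4 \cdot 676 \left(-212\right) - 45 = 2704 \left(-212\right) - 45 = -573248 - 45 = -573293$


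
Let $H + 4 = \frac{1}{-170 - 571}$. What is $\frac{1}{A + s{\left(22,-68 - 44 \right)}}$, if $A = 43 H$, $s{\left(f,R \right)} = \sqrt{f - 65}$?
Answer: $- \frac{2197065}{378571756} - \frac{549081 i \sqrt{43}}{16278585508} \approx -0.0058036 - 0.00022118 i$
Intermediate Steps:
$s{\left(f,R \right)} = \sqrt{-65 + f}$
$H = - \frac{2965}{741}$ ($H = -4 + \frac{1}{-170 - 571} = -4 + \frac{1}{-741} = -4 - \frac{1}{741} = - \frac{2965}{741} \approx -4.0014$)
$A = - \frac{127495}{741}$ ($A = 43 \left(- \frac{2965}{741}\right) = - \frac{127495}{741} \approx -172.06$)
$\frac{1}{A + s{\left(22,-68 - 44 \right)}} = \frac{1}{- \frac{127495}{741} + \sqrt{-65 + 22}} = \frac{1}{- \frac{127495}{741} + \sqrt{-43}} = \frac{1}{- \frac{127495}{741} + i \sqrt{43}}$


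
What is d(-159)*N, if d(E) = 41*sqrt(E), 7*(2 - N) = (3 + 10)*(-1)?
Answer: 1107*I*sqrt(159)/7 ≈ 1994.1*I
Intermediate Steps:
N = 27/7 (N = 2 - (3 + 10)*(-1)/7 = 2 - 13*(-1)/7 = 2 - 1/7*(-13) = 2 + 13/7 = 27/7 ≈ 3.8571)
d(-159)*N = (41*sqrt(-159))*(27/7) = (41*(I*sqrt(159)))*(27/7) = (41*I*sqrt(159))*(27/7) = 1107*I*sqrt(159)/7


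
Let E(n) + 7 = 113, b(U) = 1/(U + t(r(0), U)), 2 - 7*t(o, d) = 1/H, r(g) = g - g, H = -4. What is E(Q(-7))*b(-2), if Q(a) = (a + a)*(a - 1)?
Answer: -2968/47 ≈ -63.149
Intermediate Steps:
r(g) = 0
t(o, d) = 9/28 (t(o, d) = 2/7 - ⅐/(-4) = 2/7 - ⅐*(-¼) = 2/7 + 1/28 = 9/28)
b(U) = 1/(9/28 + U) (b(U) = 1/(U + 9/28) = 1/(9/28 + U))
Q(a) = 2*a*(-1 + a) (Q(a) = (2*a)*(-1 + a) = 2*a*(-1 + a))
E(n) = 106 (E(n) = -7 + 113 = 106)
E(Q(-7))*b(-2) = 106*(28/(9 + 28*(-2))) = 106*(28/(9 - 56)) = 106*(28/(-47)) = 106*(28*(-1/47)) = 106*(-28/47) = -2968/47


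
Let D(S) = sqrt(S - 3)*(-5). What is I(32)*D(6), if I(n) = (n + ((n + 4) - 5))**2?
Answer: -19845*sqrt(3) ≈ -34373.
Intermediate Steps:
I(n) = (-1 + 2*n)**2 (I(n) = (n + ((4 + n) - 5))**2 = (n + (-1 + n))**2 = (-1 + 2*n)**2)
D(S) = -5*sqrt(-3 + S) (D(S) = sqrt(-3 + S)*(-5) = -5*sqrt(-3 + S))
I(32)*D(6) = (-1 + 2*32)**2*(-5*sqrt(-3 + 6)) = (-1 + 64)**2*(-5*sqrt(3)) = 63**2*(-5*sqrt(3)) = 3969*(-5*sqrt(3)) = -19845*sqrt(3)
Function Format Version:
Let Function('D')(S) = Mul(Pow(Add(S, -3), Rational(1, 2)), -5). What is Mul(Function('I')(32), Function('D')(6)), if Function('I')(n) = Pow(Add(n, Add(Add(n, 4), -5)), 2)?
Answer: Mul(-19845, Pow(3, Rational(1, 2))) ≈ -34373.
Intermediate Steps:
Function('I')(n) = Pow(Add(-1, Mul(2, n)), 2) (Function('I')(n) = Pow(Add(n, Add(Add(4, n), -5)), 2) = Pow(Add(n, Add(-1, n)), 2) = Pow(Add(-1, Mul(2, n)), 2))
Function('D')(S) = Mul(-5, Pow(Add(-3, S), Rational(1, 2))) (Function('D')(S) = Mul(Pow(Add(-3, S), Rational(1, 2)), -5) = Mul(-5, Pow(Add(-3, S), Rational(1, 2))))
Mul(Function('I')(32), Function('D')(6)) = Mul(Pow(Add(-1, Mul(2, 32)), 2), Mul(-5, Pow(Add(-3, 6), Rational(1, 2)))) = Mul(Pow(Add(-1, 64), 2), Mul(-5, Pow(3, Rational(1, 2)))) = Mul(Pow(63, 2), Mul(-5, Pow(3, Rational(1, 2)))) = Mul(3969, Mul(-5, Pow(3, Rational(1, 2)))) = Mul(-19845, Pow(3, Rational(1, 2)))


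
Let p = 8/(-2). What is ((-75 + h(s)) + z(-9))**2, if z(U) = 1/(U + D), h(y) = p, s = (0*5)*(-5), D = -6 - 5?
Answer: 2499561/400 ≈ 6248.9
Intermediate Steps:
D = -11
p = -4 (p = 8*(-1/2) = -4)
s = 0 (s = 0*(-5) = 0)
h(y) = -4
z(U) = 1/(-11 + U) (z(U) = 1/(U - 11) = 1/(-11 + U))
((-75 + h(s)) + z(-9))**2 = ((-75 - 4) + 1/(-11 - 9))**2 = (-79 + 1/(-20))**2 = (-79 - 1/20)**2 = (-1581/20)**2 = 2499561/400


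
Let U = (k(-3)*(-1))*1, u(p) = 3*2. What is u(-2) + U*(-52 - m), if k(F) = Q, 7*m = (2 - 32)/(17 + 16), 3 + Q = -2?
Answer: -19508/77 ≈ -253.35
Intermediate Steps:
Q = -5 (Q = -3 - 2 = -5)
m = -10/77 (m = ((2 - 32)/(17 + 16))/7 = (-30/33)/7 = (-30*1/33)/7 = (⅐)*(-10/11) = -10/77 ≈ -0.12987)
k(F) = -5
u(p) = 6
U = 5 (U = -5*(-1)*1 = 5*1 = 5)
u(-2) + U*(-52 - m) = 6 + 5*(-52 - 1*(-10/77)) = 6 + 5*(-52 + 10/77) = 6 + 5*(-3994/77) = 6 - 19970/77 = -19508/77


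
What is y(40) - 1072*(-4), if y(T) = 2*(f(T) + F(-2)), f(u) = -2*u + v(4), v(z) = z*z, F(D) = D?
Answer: 4156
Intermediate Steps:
v(z) = z²
f(u) = 16 - 2*u (f(u) = -2*u + 4² = -2*u + 16 = 16 - 2*u)
y(T) = 28 - 4*T (y(T) = 2*((16 - 2*T) - 2) = 2*(14 - 2*T) = 28 - 4*T)
y(40) - 1072*(-4) = (28 - 4*40) - 1072*(-4) = (28 - 160) + 4288 = -132 + 4288 = 4156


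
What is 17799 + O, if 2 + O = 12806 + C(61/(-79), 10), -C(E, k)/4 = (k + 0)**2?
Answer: 30203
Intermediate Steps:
C(E, k) = -4*k**2 (C(E, k) = -4*(k + 0)**2 = -4*k**2)
O = 12404 (O = -2 + (12806 - 4*10**2) = -2 + (12806 - 4*100) = -2 + (12806 - 400) = -2 + 12406 = 12404)
17799 + O = 17799 + 12404 = 30203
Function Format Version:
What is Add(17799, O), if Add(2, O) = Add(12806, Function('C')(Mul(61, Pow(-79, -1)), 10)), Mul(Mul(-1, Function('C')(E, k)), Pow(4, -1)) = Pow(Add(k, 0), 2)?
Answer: 30203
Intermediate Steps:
Function('C')(E, k) = Mul(-4, Pow(k, 2)) (Function('C')(E, k) = Mul(-4, Pow(Add(k, 0), 2)) = Mul(-4, Pow(k, 2)))
O = 12404 (O = Add(-2, Add(12806, Mul(-4, Pow(10, 2)))) = Add(-2, Add(12806, Mul(-4, 100))) = Add(-2, Add(12806, -400)) = Add(-2, 12406) = 12404)
Add(17799, O) = Add(17799, 12404) = 30203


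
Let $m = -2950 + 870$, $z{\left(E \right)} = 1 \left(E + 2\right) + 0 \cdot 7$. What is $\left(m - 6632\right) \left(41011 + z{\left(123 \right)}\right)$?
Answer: $-358376832$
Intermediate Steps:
$z{\left(E \right)} = 2 + E$ ($z{\left(E \right)} = 1 \left(2 + E\right) + 0 = \left(2 + E\right) + 0 = 2 + E$)
$m = -2080$
$\left(m - 6632\right) \left(41011 + z{\left(123 \right)}\right) = \left(-2080 - 6632\right) \left(41011 + \left(2 + 123\right)\right) = - 8712 \left(41011 + 125\right) = \left(-8712\right) 41136 = -358376832$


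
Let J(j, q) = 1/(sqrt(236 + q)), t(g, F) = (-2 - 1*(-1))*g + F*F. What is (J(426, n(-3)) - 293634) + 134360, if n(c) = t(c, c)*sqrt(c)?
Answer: -159274 + 1/(2*sqrt(59 + 3*I*sqrt(3))) ≈ -1.5927e+5 - 0.0028526*I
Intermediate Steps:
t(g, F) = F**2 - g (t(g, F) = (-2 + 1)*g + F**2 = -g + F**2 = F**2 - g)
n(c) = sqrt(c)*(c**2 - c) (n(c) = (c**2 - c)*sqrt(c) = sqrt(c)*(c**2 - c))
J(j, q) = 1/sqrt(236 + q)
(J(426, n(-3)) - 293634) + 134360 = (1/sqrt(236 + (-3)**(3/2)*(-1 - 3)) - 293634) + 134360 = (1/sqrt(236 - 3*I*sqrt(3)*(-4)) - 293634) + 134360 = (1/sqrt(236 + 12*I*sqrt(3)) - 293634) + 134360 = (-293634 + 1/sqrt(236 + 12*I*sqrt(3))) + 134360 = -159274 + 1/sqrt(236 + 12*I*sqrt(3))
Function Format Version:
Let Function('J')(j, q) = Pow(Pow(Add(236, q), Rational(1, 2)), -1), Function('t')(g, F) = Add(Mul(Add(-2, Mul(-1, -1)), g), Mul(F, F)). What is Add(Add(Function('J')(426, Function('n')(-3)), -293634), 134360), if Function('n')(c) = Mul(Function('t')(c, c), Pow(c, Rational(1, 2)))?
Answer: Add(-159274, Mul(Rational(1, 2), Pow(Add(59, Mul(3, I, Pow(3, Rational(1, 2)))), Rational(-1, 2)))) ≈ Add(-1.5927e+5, Mul(-0.0028526, I))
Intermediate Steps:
Function('t')(g, F) = Add(Pow(F, 2), Mul(-1, g)) (Function('t')(g, F) = Add(Mul(Add(-2, 1), g), Pow(F, 2)) = Add(Mul(-1, g), Pow(F, 2)) = Add(Pow(F, 2), Mul(-1, g)))
Function('n')(c) = Mul(Pow(c, Rational(1, 2)), Add(Pow(c, 2), Mul(-1, c))) (Function('n')(c) = Mul(Add(Pow(c, 2), Mul(-1, c)), Pow(c, Rational(1, 2))) = Mul(Pow(c, Rational(1, 2)), Add(Pow(c, 2), Mul(-1, c))))
Function('J')(j, q) = Pow(Add(236, q), Rational(-1, 2))
Add(Add(Function('J')(426, Function('n')(-3)), -293634), 134360) = Add(Add(Pow(Add(236, Mul(Pow(-3, Rational(3, 2)), Add(-1, -3))), Rational(-1, 2)), -293634), 134360) = Add(Add(Pow(Add(236, Mul(Mul(-3, I, Pow(3, Rational(1, 2))), -4)), Rational(-1, 2)), -293634), 134360) = Add(Add(Pow(Add(236, Mul(12, I, Pow(3, Rational(1, 2)))), Rational(-1, 2)), -293634), 134360) = Add(Add(-293634, Pow(Add(236, Mul(12, I, Pow(3, Rational(1, 2)))), Rational(-1, 2))), 134360) = Add(-159274, Pow(Add(236, Mul(12, I, Pow(3, Rational(1, 2)))), Rational(-1, 2)))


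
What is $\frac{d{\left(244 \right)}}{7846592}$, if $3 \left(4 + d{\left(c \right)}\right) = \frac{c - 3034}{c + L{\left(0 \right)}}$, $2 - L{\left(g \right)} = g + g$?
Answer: $- \frac{319}{321710272} \approx -9.9157 \cdot 10^{-7}$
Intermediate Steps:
$L{\left(g \right)} = 2 - 2 g$ ($L{\left(g \right)} = 2 - \left(g + g\right) = 2 - 2 g$)
$d{\left(c \right)} = -4 + \frac{-3034 + c}{3 \left(2 + c\right)}$ ($d{\left(c \right)} = -4 + \frac{\left(c - 3034\right) \frac{1}{c + \left(2 - 0\right)}}{3} = -4 + \frac{\left(-3034 + c\right) \frac{1}{c + \left(2 + 0\right)}}{3} = -4 + \frac{\left(-3034 + c\right) \frac{1}{c + 2}}{3} = -4 + \frac{\left(-3034 + c\right) \frac{1}{2 + c}}{3} = -4 + \frac{\frac{1}{2 + c} \left(-3034 + c\right)}{3} = -4 + \frac{-3034 + c}{3 \left(2 + c\right)}$)
$\frac{d{\left(244 \right)}}{7846592} = \frac{\frac{11}{3} \frac{1}{2 + 244} \left(-278 - 244\right)}{7846592} = \frac{11 \left(-278 - 244\right)}{3 \cdot 246} \cdot \frac{1}{7846592} = \frac{11}{3} \cdot \frac{1}{246} \left(-522\right) \frac{1}{7846592} = \left(- \frac{319}{41}\right) \frac{1}{7846592} = - \frac{319}{321710272}$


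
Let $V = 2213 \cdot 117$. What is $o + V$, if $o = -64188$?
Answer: $194733$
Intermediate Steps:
$V = 258921$
$o + V = -64188 + 258921 = 194733$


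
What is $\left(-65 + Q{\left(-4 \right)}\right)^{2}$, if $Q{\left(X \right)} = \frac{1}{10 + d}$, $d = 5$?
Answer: $\frac{948676}{225} \approx 4216.3$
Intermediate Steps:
$Q{\left(X \right)} = \frac{1}{15}$ ($Q{\left(X \right)} = \frac{1}{10 + 5} = \frac{1}{15}$)
$\left(-65 + Q{\left(-4 \right)}\right)^{2} = \left(-65 + \frac{1}{15}\right)^{2} = \left(- \frac{974}{15}\right)^{2} = \frac{948676}{225}$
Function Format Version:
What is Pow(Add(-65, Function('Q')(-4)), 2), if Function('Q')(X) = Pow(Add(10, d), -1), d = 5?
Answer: Rational(948676, 225) ≈ 4216.3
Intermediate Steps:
Function('Q')(X) = Rational(1, 15) (Function('Q')(X) = Pow(Add(10, 5), -1) = Pow(15, -1) = Rational(1, 15))
Pow(Add(-65, Function('Q')(-4)), 2) = Pow(Add(-65, Rational(1, 15)), 2) = Pow(Rational(-974, 15), 2) = Rational(948676, 225)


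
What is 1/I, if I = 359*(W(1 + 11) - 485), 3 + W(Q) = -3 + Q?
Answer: -1/171961 ≈ -5.8153e-6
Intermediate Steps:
W(Q) = -6 + Q (W(Q) = -3 + (-3 + Q) = -6 + Q)
I = -171961 (I = 359*((-6 + (1 + 11)) - 485) = 359*((-6 + 12) - 485) = 359*(6 - 485) = 359*(-479) = -171961)
1/I = 1/(-171961) = -1/171961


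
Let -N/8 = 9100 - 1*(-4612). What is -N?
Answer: 109696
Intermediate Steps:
N = -109696 (N = -8*(9100 - 1*(-4612)) = -8*(9100 + 4612) = -8*13712 = -109696)
-N = -1*(-109696) = 109696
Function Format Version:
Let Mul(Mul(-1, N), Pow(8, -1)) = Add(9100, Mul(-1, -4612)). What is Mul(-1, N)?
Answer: 109696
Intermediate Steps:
N = -109696 (N = Mul(-8, Add(9100, Mul(-1, -4612))) = Mul(-8, Add(9100, 4612)) = Mul(-8, 13712) = -109696)
Mul(-1, N) = Mul(-1, -109696) = 109696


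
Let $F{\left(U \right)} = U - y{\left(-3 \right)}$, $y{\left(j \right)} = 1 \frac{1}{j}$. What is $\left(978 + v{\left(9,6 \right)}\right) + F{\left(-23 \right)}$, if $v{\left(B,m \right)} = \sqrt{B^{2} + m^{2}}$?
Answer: $\frac{2866}{3} + 3 \sqrt{13} \approx 966.15$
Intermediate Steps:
$y{\left(j \right)} = \frac{1}{j}$
$F{\left(U \right)} = \frac{1}{3} + U$ ($F{\left(U \right)} = U - \frac{1}{-3} = U - - \frac{1}{3} = U + \frac{1}{3} = \frac{1}{3} + U$)
$\left(978 + v{\left(9,6 \right)}\right) + F{\left(-23 \right)} = \left(978 + \sqrt{9^{2} + 6^{2}}\right) + \left(\frac{1}{3} - 23\right) = \left(978 + \sqrt{81 + 36}\right) - \frac{68}{3} = \left(978 + \sqrt{117}\right) - \frac{68}{3} = \left(978 + 3 \sqrt{13}\right) - \frac{68}{3} = \frac{2866}{3} + 3 \sqrt{13}$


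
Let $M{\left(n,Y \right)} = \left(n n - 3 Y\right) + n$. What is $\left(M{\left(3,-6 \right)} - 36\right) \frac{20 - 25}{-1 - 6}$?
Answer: $- \frac{30}{7} \approx -4.2857$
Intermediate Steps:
$M{\left(n,Y \right)} = n + n^{2} - 3 Y$ ($M{\left(n,Y \right)} = \left(n^{2} - 3 Y\right) + n = n + n^{2} - 3 Y$)
$\left(M{\left(3,-6 \right)} - 36\right) \frac{20 - 25}{-1 - 6} = \left(\left(3 + 3^{2} - -18\right) - 36\right) \frac{20 - 25}{-1 - 6} = \left(\left(3 + 9 + 18\right) - 36\right) \left(- \frac{5}{-7}\right) = \left(30 - 36\right) \left(\left(-5\right) \left(- \frac{1}{7}\right)\right) = \left(-6\right) \frac{5}{7} = - \frac{30}{7}$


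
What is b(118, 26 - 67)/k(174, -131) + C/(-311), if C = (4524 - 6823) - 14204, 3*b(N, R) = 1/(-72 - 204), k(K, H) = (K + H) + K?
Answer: 2965192717/55879236 ≈ 53.064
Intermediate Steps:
k(K, H) = H + 2*K (k(K, H) = (H + K) + K = H + 2*K)
b(N, R) = -1/828 (b(N, R) = 1/(3*(-72 - 204)) = (⅓)/(-276) = (⅓)*(-1/276) = -1/828)
C = -16503 (C = -2299 - 14204 = -16503)
b(118, 26 - 67)/k(174, -131) + C/(-311) = -1/(828*(-131 + 2*174)) - 16503/(-311) = -1/(828*(-131 + 348)) - 16503*(-1/311) = -1/828/217 + 16503/311 = -1/828*1/217 + 16503/311 = -1/179676 + 16503/311 = 2965192717/55879236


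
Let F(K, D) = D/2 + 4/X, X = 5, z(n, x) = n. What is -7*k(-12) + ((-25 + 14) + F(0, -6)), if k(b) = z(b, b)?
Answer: 354/5 ≈ 70.800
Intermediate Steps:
k(b) = b
F(K, D) = ⅘ + D/2 (F(K, D) = D/2 + 4/5 = D*(½) + 4*(⅕) = D/2 + ⅘ = ⅘ + D/2)
-7*k(-12) + ((-25 + 14) + F(0, -6)) = -7*(-12) + ((-25 + 14) + (⅘ + (½)*(-6))) = 84 + (-11 + (⅘ - 3)) = 84 + (-11 - 11/5) = 84 - 66/5 = 354/5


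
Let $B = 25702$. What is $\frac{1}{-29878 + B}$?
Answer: $- \frac{1}{4176} \approx -0.00023946$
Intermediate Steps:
$\frac{1}{-29878 + B} = \frac{1}{-29878 + 25702} = \frac{1}{-4176} = - \frac{1}{4176}$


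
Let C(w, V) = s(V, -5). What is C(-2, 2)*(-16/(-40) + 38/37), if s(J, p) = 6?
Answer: 1584/185 ≈ 8.5622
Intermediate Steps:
C(w, V) = 6
C(-2, 2)*(-16/(-40) + 38/37) = 6*(-16/(-40) + 38/37) = 6*(-16*(-1/40) + 38*(1/37)) = 6*(2/5 + 38/37) = 6*(264/185) = 1584/185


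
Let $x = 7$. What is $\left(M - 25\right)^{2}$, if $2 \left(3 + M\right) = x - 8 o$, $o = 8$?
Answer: $\frac{12769}{4} \approx 3192.3$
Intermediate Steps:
$M = - \frac{63}{2}$ ($M = -3 + \frac{7 - 64}{2} = -3 + \frac{1}{2} \left(-57\right) = -3 - \frac{57}{2} = - \frac{63}{2} \approx -31.5$)
$\left(M - 25\right)^{2} = \left(- \frac{63}{2} - 25\right)^{2} = \left(- \frac{113}{2}\right)^{2} = \frac{12769}{4}$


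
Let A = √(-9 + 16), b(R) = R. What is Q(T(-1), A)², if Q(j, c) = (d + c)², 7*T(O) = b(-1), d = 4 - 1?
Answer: (3 + √7)⁴ ≈ 1016.0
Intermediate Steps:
d = 3
A = √7 ≈ 2.6458
T(O) = -⅐ (T(O) = (⅐)*(-1) = -⅐)
Q(j, c) = (3 + c)²
Q(T(-1), A)² = ((3 + √7)²)² = (3 + √7)⁴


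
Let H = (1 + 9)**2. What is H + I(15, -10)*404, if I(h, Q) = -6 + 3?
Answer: -1112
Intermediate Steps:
I(h, Q) = -3
H = 100 (H = 10**2 = 100)
H + I(15, -10)*404 = 100 - 3*404 = 100 - 1212 = -1112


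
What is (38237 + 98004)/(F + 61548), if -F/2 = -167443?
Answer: 136241/396434 ≈ 0.34367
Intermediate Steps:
F = 334886 (F = -2*(-167443) = 334886)
(38237 + 98004)/(F + 61548) = (38237 + 98004)/(334886 + 61548) = 136241/396434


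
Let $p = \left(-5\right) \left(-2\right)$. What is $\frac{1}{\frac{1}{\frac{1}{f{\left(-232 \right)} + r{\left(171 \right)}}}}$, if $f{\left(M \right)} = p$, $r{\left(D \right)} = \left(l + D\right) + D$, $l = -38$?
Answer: $\frac{1}{314} \approx 0.0031847$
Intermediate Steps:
$r{\left(D \right)} = -38 + 2 D$ ($r{\left(D \right)} = \left(-38 + D\right) + D = -38 + 2 D$)
$p = 10$
$f{\left(M \right)} = 10$
$\frac{1}{\frac{1}{\frac{1}{f{\left(-232 \right)} + r{\left(171 \right)}}}} = \frac{1}{\frac{1}{\frac{1}{10 + \left(-38 + 2 \cdot 171\right)}}} = \frac{1}{\frac{1}{\frac{1}{10 + \left(-38 + 342\right)}}} = \frac{1}{\frac{1}{\frac{1}{10 + 304}}} = \frac{1}{\frac{1}{\frac{1}{314}}} = \frac{1}{314}$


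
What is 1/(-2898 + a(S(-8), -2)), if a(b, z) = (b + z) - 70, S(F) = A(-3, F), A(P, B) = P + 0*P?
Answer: -1/2973 ≈ -0.00033636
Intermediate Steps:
A(P, B) = P (A(P, B) = P + 0 = P)
S(F) = -3
a(b, z) = -70 + b + z
1/(-2898 + a(S(-8), -2)) = 1/(-2898 + (-70 - 3 - 2)) = 1/(-2898 - 75) = 1/(-2973) = -1/2973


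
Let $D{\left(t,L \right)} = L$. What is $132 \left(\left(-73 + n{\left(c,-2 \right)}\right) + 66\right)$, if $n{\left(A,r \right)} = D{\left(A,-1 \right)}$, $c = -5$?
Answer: $-1056$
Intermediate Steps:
$n{\left(A,r \right)} = -1$
$132 \left(\left(-73 + n{\left(c,-2 \right)}\right) + 66\right) = 132 \left(\left(-73 - 1\right) + 66\right) = 132 \left(-74 + 66\right) = 132 \left(-8\right) = -1056$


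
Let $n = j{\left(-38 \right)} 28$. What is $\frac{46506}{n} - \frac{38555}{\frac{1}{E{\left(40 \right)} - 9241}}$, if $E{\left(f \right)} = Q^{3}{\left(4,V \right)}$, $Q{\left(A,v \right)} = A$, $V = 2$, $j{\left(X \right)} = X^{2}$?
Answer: $\frac{7152809678013}{20216} \approx 3.5382 \cdot 10^{8}$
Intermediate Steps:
$n = 40432$ ($n = \left(-38\right)^{2} \cdot 28 = 1444 \cdot 28 = 40432$)
$E{\left(f \right)} = 64$ ($E{\left(f \right)} = 4^{3} = 64$)
$\frac{46506}{n} - \frac{38555}{\frac{1}{E{\left(40 \right)} - 9241}} = \frac{46506}{40432} - \frac{38555}{\frac{1}{64 - 9241}} = 46506 \cdot \frac{1}{40432} - \frac{38555}{\frac{1}{-9177}} = \frac{23253}{20216} - \frac{38555}{- \frac{1}{9177}} = \frac{23253}{20216} - -353819235 = \frac{23253}{20216} + 353819235 = \frac{7152809678013}{20216}$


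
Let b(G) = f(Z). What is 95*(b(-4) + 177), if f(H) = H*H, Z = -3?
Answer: 17670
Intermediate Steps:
f(H) = H²
b(G) = 9 (b(G) = (-3)² = 9)
95*(b(-4) + 177) = 95*(9 + 177) = 95*186 = 17670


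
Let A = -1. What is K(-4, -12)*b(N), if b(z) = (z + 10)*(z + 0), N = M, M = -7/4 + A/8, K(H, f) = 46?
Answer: -22425/32 ≈ -700.78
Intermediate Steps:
M = -15/8 (M = -7/4 - 1/8 = -7*¼ - 1*⅛ = -7/4 - ⅛ = -15/8 ≈ -1.8750)
N = -15/8 ≈ -1.8750
b(z) = z*(10 + z) (b(z) = (10 + z)*z = z*(10 + z))
K(-4, -12)*b(N) = 46*(-15*(10 - 15/8)/8) = 46*(-15/8*65/8) = 46*(-975/64) = -22425/32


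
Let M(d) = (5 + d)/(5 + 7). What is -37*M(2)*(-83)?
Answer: 21497/12 ≈ 1791.4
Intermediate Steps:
M(d) = 5/12 + d/12 (M(d) = (5 + d)/12 = (5 + d)*(1/12) = 5/12 + d/12)
-37*M(2)*(-83) = -37*(5/12 + (1/12)*2)*(-83) = -37*(5/12 + ⅙)*(-83) = -37*7/12*(-83) = -259/12*(-83) = 21497/12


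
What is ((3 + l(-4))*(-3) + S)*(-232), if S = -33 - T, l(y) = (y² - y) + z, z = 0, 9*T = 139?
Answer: 245224/9 ≈ 27247.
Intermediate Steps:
T = 139/9 (T = (⅑)*139 = 139/9 ≈ 15.444)
l(y) = y² - y (l(y) = (y² - y) + 0 = y² - y)
S = -436/9 (S = -33 - 1*139/9 = -33 - 139/9 = -436/9 ≈ -48.444)
((3 + l(-4))*(-3) + S)*(-232) = ((3 - 4*(-1 - 4))*(-3) - 436/9)*(-232) = ((3 - 4*(-5))*(-3) - 436/9)*(-232) = ((3 + 20)*(-3) - 436/9)*(-232) = (23*(-3) - 436/9)*(-232) = (-69 - 436/9)*(-232) = -1057/9*(-232) = 245224/9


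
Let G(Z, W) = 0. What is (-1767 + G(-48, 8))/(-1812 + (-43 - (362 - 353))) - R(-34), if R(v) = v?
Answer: 65143/1864 ≈ 34.948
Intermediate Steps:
(-1767 + G(-48, 8))/(-1812 + (-43 - (362 - 353))) - R(-34) = (-1767 + 0)/(-1812 + (-43 - (362 - 353))) - 1*(-34) = -1767/(-1812 + (-43 - 1*9)) + 34 = -1767/(-1812 + (-43 - 9)) + 34 = -1767/(-1812 - 52) + 34 = -1767/(-1864) + 34 = -1767*(-1/1864) + 34 = 1767/1864 + 34 = 65143/1864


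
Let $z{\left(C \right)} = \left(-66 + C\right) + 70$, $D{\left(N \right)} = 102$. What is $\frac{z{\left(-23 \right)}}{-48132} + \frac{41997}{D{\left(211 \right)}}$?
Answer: $\frac{336900257}{818244} \approx 411.74$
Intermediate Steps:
$z{\left(C \right)} = 4 + C$
$\frac{z{\left(-23 \right)}}{-48132} + \frac{41997}{D{\left(211 \right)}} = \frac{4 - 23}{-48132} + \frac{41997}{102} = \left(-19\right) \left(- \frac{1}{48132}\right) + 41997 \cdot \frac{1}{102} = \frac{19}{48132} + \frac{13999}{34} = \frac{336900257}{818244}$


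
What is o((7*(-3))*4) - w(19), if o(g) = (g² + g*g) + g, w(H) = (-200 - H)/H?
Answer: 266751/19 ≈ 14040.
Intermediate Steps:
w(H) = (-200 - H)/H
o(g) = g + 2*g² (o(g) = (g² + g²) + g = 2*g² + g = g + 2*g²)
o((7*(-3))*4) - w(19) = ((7*(-3))*4)*(1 + 2*((7*(-3))*4)) - (-200 - 1*19)/19 = (-21*4)*(1 + 2*(-21*4)) - (-200 - 19)/19 = -84*(1 + 2*(-84)) - (-219)/19 = -84*(1 - 168) - 1*(-219/19) = -84*(-167) + 219/19 = 14028 + 219/19 = 266751/19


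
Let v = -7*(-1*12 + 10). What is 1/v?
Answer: 1/14 ≈ 0.071429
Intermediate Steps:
v = 14 (v = -7*(-12 + 10) = -7*(-2) = 14)
1/v = 1/14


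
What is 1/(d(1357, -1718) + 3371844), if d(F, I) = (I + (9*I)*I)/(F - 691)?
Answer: 333/1136105051 ≈ 2.9311e-7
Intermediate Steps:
d(F, I) = (I + 9*I**2)/(-691 + F)
1/(d(1357, -1718) + 3371844) = 1/(-1718*(1 + 9*(-1718))/(-691 + 1357) + 3371844) = 1/(-1718*(1 - 15462)/666 + 3371844) = 1/(-1718*1/666*(-15461) + 3371844) = 1/(13280999/333 + 3371844) = 1/(1136105051/333) = 333/1136105051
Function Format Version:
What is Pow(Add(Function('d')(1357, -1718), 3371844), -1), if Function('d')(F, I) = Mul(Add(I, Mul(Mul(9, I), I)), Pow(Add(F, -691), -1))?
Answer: Rational(333, 1136105051) ≈ 2.9311e-7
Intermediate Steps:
Function('d')(F, I) = Mul(Pow(Add(-691, F), -1), Add(I, Mul(9, Pow(I, 2)))) (Function('d')(F, I) = Mul(Add(I, Mul(9, Pow(I, 2))), Pow(Add(-691, F), -1)) = Mul(Pow(Add(-691, F), -1), Add(I, Mul(9, Pow(I, 2)))))
Pow(Add(Function('d')(1357, -1718), 3371844), -1) = Pow(Add(Mul(-1718, Pow(Add(-691, 1357), -1), Add(1, Mul(9, -1718))), 3371844), -1) = Pow(Add(Mul(-1718, Pow(666, -1), Add(1, -15462)), 3371844), -1) = Pow(Add(Mul(-1718, Rational(1, 666), -15461), 3371844), -1) = Pow(Add(Rational(13280999, 333), 3371844), -1) = Pow(Rational(1136105051, 333), -1) = Rational(333, 1136105051)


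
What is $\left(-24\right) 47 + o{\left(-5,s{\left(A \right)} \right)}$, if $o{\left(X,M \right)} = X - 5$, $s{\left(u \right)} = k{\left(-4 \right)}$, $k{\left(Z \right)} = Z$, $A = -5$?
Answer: $-1138$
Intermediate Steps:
$s{\left(u \right)} = -4$
$o{\left(X,M \right)} = -5 + X$
$\left(-24\right) 47 + o{\left(-5,s{\left(A \right)} \right)} = \left(-24\right) 47 - 10 = -1128 - 10 = -1138$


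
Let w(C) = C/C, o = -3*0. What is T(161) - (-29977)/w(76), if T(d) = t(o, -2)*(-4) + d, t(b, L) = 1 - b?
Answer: 30134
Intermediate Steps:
o = 0
w(C) = 1
T(d) = -4 + d (T(d) = (1 - 1*0)*(-4) + d = (1 + 0)*(-4) + d = 1*(-4) + d = -4 + d)
T(161) - (-29977)/w(76) = (-4 + 161) - (-29977)/1 = 157 - (-29977) = 157 - 1*(-29977) = 157 + 29977 = 30134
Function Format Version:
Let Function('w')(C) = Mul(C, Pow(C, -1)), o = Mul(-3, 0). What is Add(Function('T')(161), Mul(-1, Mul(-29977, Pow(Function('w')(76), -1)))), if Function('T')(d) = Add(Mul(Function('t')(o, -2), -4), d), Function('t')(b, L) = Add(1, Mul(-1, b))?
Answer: 30134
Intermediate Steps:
o = 0
Function('w')(C) = 1
Function('T')(d) = Add(-4, d) (Function('T')(d) = Add(Mul(Add(1, Mul(-1, 0)), -4), d) = Add(Mul(Add(1, 0), -4), d) = Add(Mul(1, -4), d) = Add(-4, d))
Add(Function('T')(161), Mul(-1, Mul(-29977, Pow(Function('w')(76), -1)))) = Add(Add(-4, 161), Mul(-1, Mul(-29977, Pow(1, -1)))) = Add(157, Mul(-1, Mul(-29977, 1))) = Add(157, Mul(-1, -29977)) = Add(157, 29977) = 30134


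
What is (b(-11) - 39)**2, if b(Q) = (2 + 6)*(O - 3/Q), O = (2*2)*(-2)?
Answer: 1229881/121 ≈ 10164.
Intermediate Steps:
O = -8 (O = 4*(-2) = -8)
b(Q) = -64 - 24/Q (b(Q) = (2 + 6)*(-8 - 3/Q) = 8*(-8 - 3/Q) = -64 - 24/Q)
(b(-11) - 39)**2 = ((-64 - 24/(-11)) - 39)**2 = ((-64 - 24*(-1/11)) - 39)**2 = ((-64 + 24/11) - 39)**2 = (-680/11 - 39)**2 = (-1109/11)**2 = 1229881/121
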